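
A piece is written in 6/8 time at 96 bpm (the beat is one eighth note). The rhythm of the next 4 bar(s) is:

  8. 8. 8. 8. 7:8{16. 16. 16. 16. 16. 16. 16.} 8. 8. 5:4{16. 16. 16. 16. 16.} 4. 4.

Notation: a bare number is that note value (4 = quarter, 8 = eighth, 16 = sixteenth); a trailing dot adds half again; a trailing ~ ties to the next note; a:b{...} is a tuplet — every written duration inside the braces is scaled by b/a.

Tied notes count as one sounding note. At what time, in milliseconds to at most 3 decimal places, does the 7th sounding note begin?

1. 0.0ms @ 0 + 937.5ms (3/2)
2. 937.5ms @ 3/2 + 937.5ms (3/2)
3. 1875.0ms @ 3 + 937.5ms (3/2)
4. 2812.5ms @ 9/2 + 937.5ms (3/2)
5. 3750.0ms @ 6 + 535.714ms (6/7)
6. 4285.714ms @ 48/7 + 535.714ms (6/7)
7. 4821.429ms @ 54/7 + 535.714ms (6/7)
8. 5357.143ms @ 60/7 + 535.714ms (6/7)
9. 5892.857ms @ 66/7 + 535.714ms (6/7)
10. 6428.571ms @ 72/7 + 535.714ms (6/7)
11. 6964.286ms @ 78/7 + 535.714ms (6/7)
12. 7500.0ms @ 12 + 937.5ms (3/2)
13. 8437.5ms @ 27/2 + 937.5ms (3/2)
14. 9375.0ms @ 15 + 375.0ms (3/5)
15. 9750.0ms @ 78/5 + 375.0ms (3/5)
16. 10125.0ms @ 81/5 + 375.0ms (3/5)
17. 10500.0ms @ 84/5 + 375.0ms (3/5)
18. 10875.0ms @ 87/5 + 375.0ms (3/5)
19. 11250.0ms @ 18 + 1875.0ms (3)
20. 13125.0ms @ 21 + 1875.0ms (3)

note 7 onset = 54/7b = 4821.429ms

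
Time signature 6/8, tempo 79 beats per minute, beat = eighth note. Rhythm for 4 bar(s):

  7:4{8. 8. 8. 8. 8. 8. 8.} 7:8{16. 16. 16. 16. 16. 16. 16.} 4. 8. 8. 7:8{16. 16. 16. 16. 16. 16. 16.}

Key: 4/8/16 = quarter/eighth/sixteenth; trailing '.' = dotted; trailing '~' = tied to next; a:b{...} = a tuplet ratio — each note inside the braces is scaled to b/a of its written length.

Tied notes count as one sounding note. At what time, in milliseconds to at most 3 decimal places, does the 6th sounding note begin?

1. 0.0ms @ 0 + 650.995ms (6/7)
2. 650.995ms @ 6/7 + 650.995ms (6/7)
3. 1301.989ms @ 12/7 + 650.995ms (6/7)
4. 1952.984ms @ 18/7 + 650.995ms (6/7)
5. 2603.978ms @ 24/7 + 650.995ms (6/7)
6. 3254.973ms @ 30/7 + 650.995ms (6/7)
7. 3905.967ms @ 36/7 + 650.995ms (6/7)
8. 4556.962ms @ 6 + 650.995ms (6/7)
9. 5207.957ms @ 48/7 + 650.995ms (6/7)
10. 5858.951ms @ 54/7 + 650.995ms (6/7)
11. 6509.946ms @ 60/7 + 650.995ms (6/7)
12. 7160.94ms @ 66/7 + 650.995ms (6/7)
13. 7811.935ms @ 72/7 + 650.995ms (6/7)
14. 8462.929ms @ 78/7 + 650.995ms (6/7)
15. 9113.924ms @ 12 + 2278.481ms (3)
16. 11392.405ms @ 15 + 1139.241ms (3/2)
17. 12531.646ms @ 33/2 + 1139.241ms (3/2)
18. 13670.886ms @ 18 + 650.995ms (6/7)
19. 14321.881ms @ 132/7 + 650.995ms (6/7)
20. 14972.875ms @ 138/7 + 650.995ms (6/7)
21. 15623.87ms @ 144/7 + 650.995ms (6/7)
22. 16274.864ms @ 150/7 + 650.995ms (6/7)
23. 16925.859ms @ 156/7 + 650.995ms (6/7)
24. 17576.854ms @ 162/7 + 650.995ms (6/7)

note 6 onset = 30/7b = 3254.973ms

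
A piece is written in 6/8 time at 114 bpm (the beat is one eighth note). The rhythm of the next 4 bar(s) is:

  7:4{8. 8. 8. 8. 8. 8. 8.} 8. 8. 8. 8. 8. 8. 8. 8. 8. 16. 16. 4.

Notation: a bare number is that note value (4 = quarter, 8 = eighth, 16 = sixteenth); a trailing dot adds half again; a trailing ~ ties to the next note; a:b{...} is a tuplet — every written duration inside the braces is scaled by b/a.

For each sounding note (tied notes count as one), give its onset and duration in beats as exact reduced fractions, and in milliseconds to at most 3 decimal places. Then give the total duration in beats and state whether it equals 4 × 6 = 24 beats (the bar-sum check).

1) 0.0ms=0b +451.128ms=6/7b
2) 451.128ms=6/7b +451.128ms=6/7b
3) 902.256ms=12/7b +451.128ms=6/7b
4) 1353.383ms=18/7b +451.128ms=6/7b
5) 1804.511ms=24/7b +451.128ms=6/7b
6) 2255.639ms=30/7b +451.128ms=6/7b
7) 2706.767ms=36/7b +451.128ms=6/7b
8) 3157.895ms=6b +789.474ms=3/2b
9) 3947.368ms=15/2b +789.474ms=3/2b
10) 4736.842ms=9b +789.474ms=3/2b
11) 5526.316ms=21/2b +789.474ms=3/2b
12) 6315.789ms=12b +789.474ms=3/2b
13) 7105.263ms=27/2b +789.474ms=3/2b
14) 7894.737ms=15b +789.474ms=3/2b
15) 8684.211ms=33/2b +789.474ms=3/2b
16) 9473.684ms=18b +789.474ms=3/2b
17) 10263.158ms=39/2b +394.737ms=3/4b
18) 10657.895ms=81/4b +394.737ms=3/4b
19) 11052.632ms=21b +1578.947ms=3b
Σ=24b of 24 (114bpm 6/8) — PASS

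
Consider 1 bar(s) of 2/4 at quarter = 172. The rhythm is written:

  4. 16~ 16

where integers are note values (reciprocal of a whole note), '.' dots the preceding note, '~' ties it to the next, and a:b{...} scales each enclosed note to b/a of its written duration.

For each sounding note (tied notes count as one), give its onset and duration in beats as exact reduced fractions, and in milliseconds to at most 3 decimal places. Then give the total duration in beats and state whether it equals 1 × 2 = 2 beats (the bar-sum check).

1) 0.0ms=0b +523.256ms=3/2b
2) 523.256ms=3/2b +174.419ms=1/2b
Σ=2b of 2 (172bpm 2/4) — PASS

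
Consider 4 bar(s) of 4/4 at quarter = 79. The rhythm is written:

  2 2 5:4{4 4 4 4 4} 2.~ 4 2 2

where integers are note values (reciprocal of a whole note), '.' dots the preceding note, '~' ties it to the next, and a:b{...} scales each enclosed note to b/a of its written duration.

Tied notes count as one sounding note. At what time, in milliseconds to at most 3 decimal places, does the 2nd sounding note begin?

note 2 onset = 2b = 1518.987ms

1. 0.0ms @ 0 + 1518.987ms (2)
2. 1518.987ms @ 2 + 1518.987ms (2)
3. 3037.975ms @ 4 + 607.595ms (4/5)
4. 3645.57ms @ 24/5 + 607.595ms (4/5)
5. 4253.165ms @ 28/5 + 607.595ms (4/5)
6. 4860.759ms @ 32/5 + 607.595ms (4/5)
7. 5468.354ms @ 36/5 + 607.595ms (4/5)
8. 6075.949ms @ 8 + 3037.975ms (4)
9. 9113.924ms @ 12 + 1518.987ms (2)
10. 10632.911ms @ 14 + 1518.987ms (2)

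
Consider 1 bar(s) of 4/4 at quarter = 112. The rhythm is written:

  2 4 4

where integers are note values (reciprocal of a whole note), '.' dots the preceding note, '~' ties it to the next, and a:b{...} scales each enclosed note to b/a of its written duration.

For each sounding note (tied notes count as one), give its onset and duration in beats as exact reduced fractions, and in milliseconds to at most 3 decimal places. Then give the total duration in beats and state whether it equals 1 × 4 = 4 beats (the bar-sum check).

1) 0.0ms=0b +1071.429ms=2b
2) 1071.429ms=2b +535.714ms=1b
3) 1607.143ms=3b +535.714ms=1b
Σ=4b of 4 (112bpm 4/4) — PASS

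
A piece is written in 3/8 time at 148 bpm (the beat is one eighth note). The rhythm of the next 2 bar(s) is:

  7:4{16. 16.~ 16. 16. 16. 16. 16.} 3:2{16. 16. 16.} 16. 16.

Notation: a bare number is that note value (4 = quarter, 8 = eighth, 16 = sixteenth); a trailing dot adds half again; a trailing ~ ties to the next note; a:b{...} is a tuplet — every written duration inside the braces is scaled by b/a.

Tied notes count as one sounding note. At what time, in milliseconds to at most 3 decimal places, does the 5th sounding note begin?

1. 0.0ms @ 0 + 173.745ms (3/7)
2. 173.745ms @ 3/7 + 347.49ms (6/7)
3. 521.236ms @ 9/7 + 173.745ms (3/7)
4. 694.981ms @ 12/7 + 173.745ms (3/7)
5. 868.726ms @ 15/7 + 173.745ms (3/7)
6. 1042.471ms @ 18/7 + 173.745ms (3/7)
7. 1216.216ms @ 3 + 202.703ms (1/2)
8. 1418.919ms @ 7/2 + 202.703ms (1/2)
9. 1621.622ms @ 4 + 202.703ms (1/2)
10. 1824.324ms @ 9/2 + 304.054ms (3/4)
11. 2128.378ms @ 21/4 + 304.054ms (3/4)

note 5 onset = 15/7b = 868.726ms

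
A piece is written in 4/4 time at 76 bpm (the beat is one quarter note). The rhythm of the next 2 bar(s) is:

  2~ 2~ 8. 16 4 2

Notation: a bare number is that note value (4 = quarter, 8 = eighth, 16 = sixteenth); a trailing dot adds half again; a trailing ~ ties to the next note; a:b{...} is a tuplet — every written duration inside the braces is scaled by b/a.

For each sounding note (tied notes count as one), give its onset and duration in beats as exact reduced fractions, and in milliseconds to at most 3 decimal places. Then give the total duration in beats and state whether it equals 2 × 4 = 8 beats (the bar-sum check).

1) 0.0ms=0b +3750.0ms=19/4b
2) 3750.0ms=19/4b +197.368ms=1/4b
3) 3947.368ms=5b +789.474ms=1b
4) 4736.842ms=6b +1578.947ms=2b
Σ=8b of 8 (76bpm 4/4) — PASS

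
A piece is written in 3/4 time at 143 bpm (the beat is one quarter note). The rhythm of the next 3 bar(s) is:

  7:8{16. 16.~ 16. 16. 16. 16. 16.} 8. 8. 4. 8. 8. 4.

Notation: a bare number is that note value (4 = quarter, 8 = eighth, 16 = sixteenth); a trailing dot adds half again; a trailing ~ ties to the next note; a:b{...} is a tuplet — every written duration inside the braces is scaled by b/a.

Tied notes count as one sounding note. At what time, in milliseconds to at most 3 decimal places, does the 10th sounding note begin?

1. 0.0ms @ 0 + 179.82ms (3/7)
2. 179.82ms @ 3/7 + 359.64ms (6/7)
3. 539.461ms @ 9/7 + 179.82ms (3/7)
4. 719.281ms @ 12/7 + 179.82ms (3/7)
5. 899.101ms @ 15/7 + 179.82ms (3/7)
6. 1078.921ms @ 18/7 + 179.82ms (3/7)
7. 1258.741ms @ 3 + 314.685ms (3/4)
8. 1573.427ms @ 15/4 + 314.685ms (3/4)
9. 1888.112ms @ 9/2 + 629.371ms (3/2)
10. 2517.483ms @ 6 + 314.685ms (3/4)
11. 2832.168ms @ 27/4 + 314.685ms (3/4)
12. 3146.853ms @ 15/2 + 629.371ms (3/2)

note 10 onset = 6b = 2517.483ms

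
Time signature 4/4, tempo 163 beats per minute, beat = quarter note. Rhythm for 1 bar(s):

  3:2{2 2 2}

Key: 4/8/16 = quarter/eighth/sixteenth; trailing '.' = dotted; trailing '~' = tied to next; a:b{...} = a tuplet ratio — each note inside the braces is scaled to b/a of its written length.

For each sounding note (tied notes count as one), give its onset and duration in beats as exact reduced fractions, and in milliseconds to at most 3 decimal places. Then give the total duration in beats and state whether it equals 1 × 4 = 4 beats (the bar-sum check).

1) 0.0ms=0b +490.798ms=4/3b
2) 490.798ms=4/3b +490.798ms=4/3b
3) 981.595ms=8/3b +490.798ms=4/3b
Σ=4b of 4 (163bpm 4/4) — PASS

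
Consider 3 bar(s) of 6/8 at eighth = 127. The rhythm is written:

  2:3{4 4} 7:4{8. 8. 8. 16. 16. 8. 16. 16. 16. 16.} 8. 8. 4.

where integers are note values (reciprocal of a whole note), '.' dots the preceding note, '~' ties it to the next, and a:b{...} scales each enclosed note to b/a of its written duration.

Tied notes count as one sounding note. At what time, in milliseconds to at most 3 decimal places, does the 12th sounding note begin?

note 12 onset = 81/7b = 5466.817ms

1. 0.0ms @ 0 + 1417.323ms (3)
2. 1417.323ms @ 3 + 1417.323ms (3)
3. 2834.646ms @ 6 + 404.949ms (6/7)
4. 3239.595ms @ 48/7 + 404.949ms (6/7)
5. 3644.544ms @ 54/7 + 404.949ms (6/7)
6. 4049.494ms @ 60/7 + 202.475ms (3/7)
7. 4251.969ms @ 9 + 202.475ms (3/7)
8. 4454.443ms @ 66/7 + 404.949ms (6/7)
9. 4859.393ms @ 72/7 + 202.475ms (3/7)
10. 5061.867ms @ 75/7 + 202.475ms (3/7)
11. 5264.342ms @ 78/7 + 202.475ms (3/7)
12. 5466.817ms @ 81/7 + 202.475ms (3/7)
13. 5669.291ms @ 12 + 708.661ms (3/2)
14. 6377.953ms @ 27/2 + 708.661ms (3/2)
15. 7086.614ms @ 15 + 1417.323ms (3)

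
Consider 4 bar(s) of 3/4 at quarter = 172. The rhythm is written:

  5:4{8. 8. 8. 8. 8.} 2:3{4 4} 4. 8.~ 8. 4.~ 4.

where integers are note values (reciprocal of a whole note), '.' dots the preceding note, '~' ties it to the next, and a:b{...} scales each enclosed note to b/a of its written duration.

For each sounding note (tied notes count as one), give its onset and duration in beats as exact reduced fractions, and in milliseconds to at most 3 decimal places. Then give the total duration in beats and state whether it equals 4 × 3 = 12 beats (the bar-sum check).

1) 0.0ms=0b +209.302ms=3/5b
2) 209.302ms=3/5b +209.302ms=3/5b
3) 418.605ms=6/5b +209.302ms=3/5b
4) 627.907ms=9/5b +209.302ms=3/5b
5) 837.209ms=12/5b +209.302ms=3/5b
6) 1046.512ms=3b +523.256ms=3/2b
7) 1569.767ms=9/2b +523.256ms=3/2b
8) 2093.023ms=6b +523.256ms=3/2b
9) 2616.279ms=15/2b +523.256ms=3/2b
10) 3139.535ms=9b +1046.512ms=3b
Σ=12b of 12 (172bpm 3/4) — PASS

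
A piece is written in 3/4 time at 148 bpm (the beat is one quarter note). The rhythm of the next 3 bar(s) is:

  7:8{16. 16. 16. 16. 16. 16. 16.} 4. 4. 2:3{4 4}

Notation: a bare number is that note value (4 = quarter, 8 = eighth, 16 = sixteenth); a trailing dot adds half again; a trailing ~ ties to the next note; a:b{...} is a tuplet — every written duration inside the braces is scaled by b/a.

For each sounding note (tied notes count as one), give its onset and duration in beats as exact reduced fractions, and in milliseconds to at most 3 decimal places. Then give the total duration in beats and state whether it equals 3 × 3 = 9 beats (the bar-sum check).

1) 0.0ms=0b +173.745ms=3/7b
2) 173.745ms=3/7b +173.745ms=3/7b
3) 347.49ms=6/7b +173.745ms=3/7b
4) 521.236ms=9/7b +173.745ms=3/7b
5) 694.981ms=12/7b +173.745ms=3/7b
6) 868.726ms=15/7b +173.745ms=3/7b
7) 1042.471ms=18/7b +173.745ms=3/7b
8) 1216.216ms=3b +608.108ms=3/2b
9) 1824.324ms=9/2b +608.108ms=3/2b
10) 2432.432ms=6b +608.108ms=3/2b
11) 3040.541ms=15/2b +608.108ms=3/2b
Σ=9b of 9 (148bpm 3/4) — PASS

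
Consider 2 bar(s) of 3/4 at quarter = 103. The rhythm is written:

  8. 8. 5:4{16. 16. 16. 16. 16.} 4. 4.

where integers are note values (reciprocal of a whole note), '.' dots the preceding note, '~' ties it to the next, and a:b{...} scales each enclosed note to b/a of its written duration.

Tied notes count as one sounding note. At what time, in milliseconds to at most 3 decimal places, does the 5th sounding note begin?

note 5 onset = 21/10b = 1223.301ms

1. 0.0ms @ 0 + 436.893ms (3/4)
2. 436.893ms @ 3/4 + 436.893ms (3/4)
3. 873.786ms @ 3/2 + 174.757ms (3/10)
4. 1048.544ms @ 9/5 + 174.757ms (3/10)
5. 1223.301ms @ 21/10 + 174.757ms (3/10)
6. 1398.058ms @ 12/5 + 174.757ms (3/10)
7. 1572.816ms @ 27/10 + 174.757ms (3/10)
8. 1747.573ms @ 3 + 873.786ms (3/2)
9. 2621.359ms @ 9/2 + 873.786ms (3/2)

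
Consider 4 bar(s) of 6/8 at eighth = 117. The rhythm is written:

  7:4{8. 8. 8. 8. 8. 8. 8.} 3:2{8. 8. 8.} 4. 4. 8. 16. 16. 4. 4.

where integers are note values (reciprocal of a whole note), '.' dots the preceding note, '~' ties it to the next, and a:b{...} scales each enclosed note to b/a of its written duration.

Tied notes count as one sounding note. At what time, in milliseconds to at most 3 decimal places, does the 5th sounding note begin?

note 5 onset = 24/7b = 1758.242ms

1. 0.0ms @ 0 + 439.56ms (6/7)
2. 439.56ms @ 6/7 + 439.56ms (6/7)
3. 879.121ms @ 12/7 + 439.56ms (6/7)
4. 1318.681ms @ 18/7 + 439.56ms (6/7)
5. 1758.242ms @ 24/7 + 439.56ms (6/7)
6. 2197.802ms @ 30/7 + 439.56ms (6/7)
7. 2637.363ms @ 36/7 + 439.56ms (6/7)
8. 3076.923ms @ 6 + 512.821ms (1)
9. 3589.744ms @ 7 + 512.821ms (1)
10. 4102.564ms @ 8 + 512.821ms (1)
11. 4615.385ms @ 9 + 1538.462ms (3)
12. 6153.846ms @ 12 + 1538.462ms (3)
13. 7692.308ms @ 15 + 769.231ms (3/2)
14. 8461.538ms @ 33/2 + 384.615ms (3/4)
15. 8846.154ms @ 69/4 + 384.615ms (3/4)
16. 9230.769ms @ 18 + 1538.462ms (3)
17. 10769.231ms @ 21 + 1538.462ms (3)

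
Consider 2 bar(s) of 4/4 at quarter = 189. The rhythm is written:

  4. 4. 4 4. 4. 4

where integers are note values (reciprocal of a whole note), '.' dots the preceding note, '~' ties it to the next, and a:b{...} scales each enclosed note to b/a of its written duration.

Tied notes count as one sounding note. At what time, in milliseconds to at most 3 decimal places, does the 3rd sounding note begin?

1. 0.0ms @ 0 + 476.19ms (3/2)
2. 476.19ms @ 3/2 + 476.19ms (3/2)
3. 952.381ms @ 3 + 317.46ms (1)
4. 1269.841ms @ 4 + 476.19ms (3/2)
5. 1746.032ms @ 11/2 + 476.19ms (3/2)
6. 2222.222ms @ 7 + 317.46ms (1)

note 3 onset = 3b = 952.381ms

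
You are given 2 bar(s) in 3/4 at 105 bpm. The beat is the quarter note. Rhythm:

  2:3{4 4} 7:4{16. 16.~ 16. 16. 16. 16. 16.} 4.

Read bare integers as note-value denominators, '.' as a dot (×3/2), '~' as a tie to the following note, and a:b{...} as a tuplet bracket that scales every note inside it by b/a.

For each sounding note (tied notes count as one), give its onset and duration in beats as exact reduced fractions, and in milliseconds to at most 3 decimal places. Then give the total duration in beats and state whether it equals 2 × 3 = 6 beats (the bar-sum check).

1) 0.0ms=0b +857.143ms=3/2b
2) 857.143ms=3/2b +857.143ms=3/2b
3) 1714.286ms=3b +122.449ms=3/14b
4) 1836.735ms=45/14b +244.898ms=3/7b
5) 2081.633ms=51/14b +122.449ms=3/14b
6) 2204.082ms=27/7b +122.449ms=3/14b
7) 2326.531ms=57/14b +122.449ms=3/14b
8) 2448.98ms=30/7b +122.449ms=3/14b
9) 2571.429ms=9/2b +857.143ms=3/2b
Σ=6b of 6 (105bpm 3/4) — PASS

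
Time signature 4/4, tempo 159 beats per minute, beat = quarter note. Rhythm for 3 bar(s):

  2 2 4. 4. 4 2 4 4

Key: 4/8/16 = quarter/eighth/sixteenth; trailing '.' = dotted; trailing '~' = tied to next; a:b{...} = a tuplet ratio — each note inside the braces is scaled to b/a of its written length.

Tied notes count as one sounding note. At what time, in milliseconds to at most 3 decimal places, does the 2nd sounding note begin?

note 2 onset = 2b = 754.717ms

1. 0.0ms @ 0 + 754.717ms (2)
2. 754.717ms @ 2 + 754.717ms (2)
3. 1509.434ms @ 4 + 566.038ms (3/2)
4. 2075.472ms @ 11/2 + 566.038ms (3/2)
5. 2641.509ms @ 7 + 377.358ms (1)
6. 3018.868ms @ 8 + 754.717ms (2)
7. 3773.585ms @ 10 + 377.358ms (1)
8. 4150.943ms @ 11 + 377.358ms (1)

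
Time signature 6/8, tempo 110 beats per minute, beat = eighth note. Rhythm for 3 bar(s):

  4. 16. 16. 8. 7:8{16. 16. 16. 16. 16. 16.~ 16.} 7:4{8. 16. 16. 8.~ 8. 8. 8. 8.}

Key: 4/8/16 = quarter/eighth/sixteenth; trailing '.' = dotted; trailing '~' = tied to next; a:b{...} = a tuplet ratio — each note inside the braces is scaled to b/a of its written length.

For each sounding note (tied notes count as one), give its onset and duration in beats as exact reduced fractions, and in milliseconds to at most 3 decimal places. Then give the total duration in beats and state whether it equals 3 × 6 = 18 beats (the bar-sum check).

1) 0.0ms=0b +1636.364ms=3b
2) 1636.364ms=3b +409.091ms=3/4b
3) 2045.455ms=15/4b +409.091ms=3/4b
4) 2454.545ms=9/2b +818.182ms=3/2b
5) 3272.727ms=6b +467.532ms=6/7b
6) 3740.26ms=48/7b +467.532ms=6/7b
7) 4207.792ms=54/7b +467.532ms=6/7b
8) 4675.325ms=60/7b +467.532ms=6/7b
9) 5142.857ms=66/7b +467.532ms=6/7b
10) 5610.39ms=72/7b +935.065ms=12/7b
11) 6545.455ms=12b +467.532ms=6/7b
12) 7012.987ms=90/7b +233.766ms=3/7b
13) 7246.753ms=93/7b +233.766ms=3/7b
14) 7480.519ms=96/7b +935.065ms=12/7b
15) 8415.584ms=108/7b +467.532ms=6/7b
16) 8883.117ms=114/7b +467.532ms=6/7b
17) 9350.649ms=120/7b +467.532ms=6/7b
Σ=18b of 18 (110bpm 6/8) — PASS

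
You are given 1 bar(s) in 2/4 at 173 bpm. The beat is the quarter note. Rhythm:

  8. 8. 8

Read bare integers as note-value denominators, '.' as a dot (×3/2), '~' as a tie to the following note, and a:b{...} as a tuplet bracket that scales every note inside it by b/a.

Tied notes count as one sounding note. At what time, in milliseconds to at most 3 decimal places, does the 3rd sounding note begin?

note 3 onset = 3/2b = 520.231ms

1. 0.0ms @ 0 + 260.116ms (3/4)
2. 260.116ms @ 3/4 + 260.116ms (3/4)
3. 520.231ms @ 3/2 + 173.41ms (1/2)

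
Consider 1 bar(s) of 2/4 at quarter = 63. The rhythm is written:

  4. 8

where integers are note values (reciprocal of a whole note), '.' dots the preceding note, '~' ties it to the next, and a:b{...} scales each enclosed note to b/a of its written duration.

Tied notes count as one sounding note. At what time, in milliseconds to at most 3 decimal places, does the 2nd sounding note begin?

1. 0.0ms @ 0 + 1428.571ms (3/2)
2. 1428.571ms @ 3/2 + 476.19ms (1/2)

note 2 onset = 3/2b = 1428.571ms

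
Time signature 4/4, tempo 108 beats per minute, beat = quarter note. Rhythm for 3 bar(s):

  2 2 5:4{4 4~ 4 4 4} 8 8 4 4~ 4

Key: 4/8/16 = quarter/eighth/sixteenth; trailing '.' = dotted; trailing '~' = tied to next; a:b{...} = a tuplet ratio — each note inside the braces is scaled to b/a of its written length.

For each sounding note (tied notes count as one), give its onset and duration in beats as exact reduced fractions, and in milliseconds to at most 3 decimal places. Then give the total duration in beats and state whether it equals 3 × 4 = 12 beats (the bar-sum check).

1) 0.0ms=0b +1111.111ms=2b
2) 1111.111ms=2b +1111.111ms=2b
3) 2222.222ms=4b +444.444ms=4/5b
4) 2666.667ms=24/5b +888.889ms=8/5b
5) 3555.556ms=32/5b +444.444ms=4/5b
6) 4000.0ms=36/5b +444.444ms=4/5b
7) 4444.444ms=8b +277.778ms=1/2b
8) 4722.222ms=17/2b +277.778ms=1/2b
9) 5000.0ms=9b +555.556ms=1b
10) 5555.556ms=10b +1111.111ms=2b
Σ=12b of 12 (108bpm 4/4) — PASS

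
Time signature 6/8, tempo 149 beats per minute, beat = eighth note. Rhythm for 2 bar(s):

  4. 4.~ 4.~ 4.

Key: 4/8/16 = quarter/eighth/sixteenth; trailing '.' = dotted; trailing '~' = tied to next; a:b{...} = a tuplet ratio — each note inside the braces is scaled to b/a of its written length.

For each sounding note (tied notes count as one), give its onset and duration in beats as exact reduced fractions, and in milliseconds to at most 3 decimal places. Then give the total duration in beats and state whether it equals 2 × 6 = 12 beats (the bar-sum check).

1) 0.0ms=0b +1208.054ms=3b
2) 1208.054ms=3b +3624.161ms=9b
Σ=12b of 12 (149bpm 6/8) — PASS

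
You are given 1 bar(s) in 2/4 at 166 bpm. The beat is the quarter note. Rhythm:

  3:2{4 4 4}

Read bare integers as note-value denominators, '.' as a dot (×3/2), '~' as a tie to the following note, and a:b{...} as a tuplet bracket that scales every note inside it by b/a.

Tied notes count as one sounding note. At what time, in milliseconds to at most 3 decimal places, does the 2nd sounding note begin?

note 2 onset = 2/3b = 240.964ms

1. 0.0ms @ 0 + 240.964ms (2/3)
2. 240.964ms @ 2/3 + 240.964ms (2/3)
3. 481.928ms @ 4/3 + 240.964ms (2/3)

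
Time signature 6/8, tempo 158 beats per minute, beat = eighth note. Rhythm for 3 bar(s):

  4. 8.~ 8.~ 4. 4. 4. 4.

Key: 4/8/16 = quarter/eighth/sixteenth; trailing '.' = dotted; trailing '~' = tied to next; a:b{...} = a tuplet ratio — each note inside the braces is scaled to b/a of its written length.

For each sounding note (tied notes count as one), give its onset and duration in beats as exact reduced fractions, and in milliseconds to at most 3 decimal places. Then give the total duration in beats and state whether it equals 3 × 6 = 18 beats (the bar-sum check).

1) 0.0ms=0b +1139.241ms=3b
2) 1139.241ms=3b +2278.481ms=6b
3) 3417.722ms=9b +1139.241ms=3b
4) 4556.962ms=12b +1139.241ms=3b
5) 5696.203ms=15b +1139.241ms=3b
Σ=18b of 18 (158bpm 6/8) — PASS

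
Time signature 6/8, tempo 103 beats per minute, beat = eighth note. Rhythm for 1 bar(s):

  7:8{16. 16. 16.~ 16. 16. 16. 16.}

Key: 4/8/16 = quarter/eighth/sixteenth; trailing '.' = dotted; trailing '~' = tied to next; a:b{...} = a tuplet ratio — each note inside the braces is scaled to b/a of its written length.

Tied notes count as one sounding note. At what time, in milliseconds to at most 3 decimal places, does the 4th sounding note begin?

note 4 onset = 24/7b = 1997.226ms

1. 0.0ms @ 0 + 499.307ms (6/7)
2. 499.307ms @ 6/7 + 499.307ms (6/7)
3. 998.613ms @ 12/7 + 998.613ms (12/7)
4. 1997.226ms @ 24/7 + 499.307ms (6/7)
5. 2496.533ms @ 30/7 + 499.307ms (6/7)
6. 2995.839ms @ 36/7 + 499.307ms (6/7)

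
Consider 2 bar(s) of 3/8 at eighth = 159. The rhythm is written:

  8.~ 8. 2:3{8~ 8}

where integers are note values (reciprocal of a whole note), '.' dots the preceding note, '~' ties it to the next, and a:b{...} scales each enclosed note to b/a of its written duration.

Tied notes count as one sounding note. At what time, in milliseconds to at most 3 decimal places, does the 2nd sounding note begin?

1. 0.0ms @ 0 + 1132.075ms (3)
2. 1132.075ms @ 3 + 1132.075ms (3)

note 2 onset = 3b = 1132.075ms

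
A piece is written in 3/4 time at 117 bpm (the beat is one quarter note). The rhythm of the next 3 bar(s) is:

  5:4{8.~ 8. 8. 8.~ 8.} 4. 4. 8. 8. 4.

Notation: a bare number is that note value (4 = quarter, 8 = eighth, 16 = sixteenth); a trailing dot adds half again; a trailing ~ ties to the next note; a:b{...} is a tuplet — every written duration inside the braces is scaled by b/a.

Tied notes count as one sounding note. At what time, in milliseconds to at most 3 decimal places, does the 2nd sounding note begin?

note 2 onset = 6/5b = 615.385ms

1. 0.0ms @ 0 + 615.385ms (6/5)
2. 615.385ms @ 6/5 + 307.692ms (3/5)
3. 923.077ms @ 9/5 + 615.385ms (6/5)
4. 1538.462ms @ 3 + 769.231ms (3/2)
5. 2307.692ms @ 9/2 + 769.231ms (3/2)
6. 3076.923ms @ 6 + 384.615ms (3/4)
7. 3461.538ms @ 27/4 + 384.615ms (3/4)
8. 3846.154ms @ 15/2 + 769.231ms (3/2)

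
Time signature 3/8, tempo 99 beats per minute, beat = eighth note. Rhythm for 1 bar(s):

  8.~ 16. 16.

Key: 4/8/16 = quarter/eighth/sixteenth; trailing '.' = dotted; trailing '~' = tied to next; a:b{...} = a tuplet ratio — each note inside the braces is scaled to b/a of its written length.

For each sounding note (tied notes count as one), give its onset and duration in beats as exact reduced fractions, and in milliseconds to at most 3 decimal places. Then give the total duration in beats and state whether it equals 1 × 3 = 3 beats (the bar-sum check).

1) 0.0ms=0b +1363.636ms=9/4b
2) 1363.636ms=9/4b +454.545ms=3/4b
Σ=3b of 3 (99bpm 3/8) — PASS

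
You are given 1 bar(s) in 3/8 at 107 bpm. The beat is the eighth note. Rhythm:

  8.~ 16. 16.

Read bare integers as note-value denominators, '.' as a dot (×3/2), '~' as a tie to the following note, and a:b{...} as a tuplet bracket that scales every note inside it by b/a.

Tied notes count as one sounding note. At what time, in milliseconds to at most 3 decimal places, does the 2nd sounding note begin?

1. 0.0ms @ 0 + 1261.682ms (9/4)
2. 1261.682ms @ 9/4 + 420.561ms (3/4)

note 2 onset = 9/4b = 1261.682ms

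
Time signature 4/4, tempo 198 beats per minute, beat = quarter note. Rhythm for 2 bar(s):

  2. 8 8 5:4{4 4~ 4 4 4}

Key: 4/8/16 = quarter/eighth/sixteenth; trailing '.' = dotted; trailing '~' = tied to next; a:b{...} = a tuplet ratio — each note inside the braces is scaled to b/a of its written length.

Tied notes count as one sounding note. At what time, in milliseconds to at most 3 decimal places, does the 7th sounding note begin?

1. 0.0ms @ 0 + 909.091ms (3)
2. 909.091ms @ 3 + 151.515ms (1/2)
3. 1060.606ms @ 7/2 + 151.515ms (1/2)
4. 1212.121ms @ 4 + 242.424ms (4/5)
5. 1454.545ms @ 24/5 + 484.848ms (8/5)
6. 1939.394ms @ 32/5 + 242.424ms (4/5)
7. 2181.818ms @ 36/5 + 242.424ms (4/5)

note 7 onset = 36/5b = 2181.818ms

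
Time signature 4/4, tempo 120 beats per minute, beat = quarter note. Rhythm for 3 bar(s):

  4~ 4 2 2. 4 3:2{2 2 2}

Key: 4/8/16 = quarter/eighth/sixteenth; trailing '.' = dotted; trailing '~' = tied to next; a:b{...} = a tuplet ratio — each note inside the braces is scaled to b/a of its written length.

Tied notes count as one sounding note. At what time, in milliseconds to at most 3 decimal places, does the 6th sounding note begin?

note 6 onset = 28/3b = 4666.667ms

1. 0.0ms @ 0 + 1000.0ms (2)
2. 1000.0ms @ 2 + 1000.0ms (2)
3. 2000.0ms @ 4 + 1500.0ms (3)
4. 3500.0ms @ 7 + 500.0ms (1)
5. 4000.0ms @ 8 + 666.667ms (4/3)
6. 4666.667ms @ 28/3 + 666.667ms (4/3)
7. 5333.333ms @ 32/3 + 666.667ms (4/3)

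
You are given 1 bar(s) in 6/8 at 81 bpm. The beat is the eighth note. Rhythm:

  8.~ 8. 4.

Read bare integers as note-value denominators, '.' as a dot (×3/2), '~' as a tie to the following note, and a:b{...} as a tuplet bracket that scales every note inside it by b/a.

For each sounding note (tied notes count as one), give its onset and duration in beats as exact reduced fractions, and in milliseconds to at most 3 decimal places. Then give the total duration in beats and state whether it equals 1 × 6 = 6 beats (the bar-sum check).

1) 0.0ms=0b +2222.222ms=3b
2) 2222.222ms=3b +2222.222ms=3b
Σ=6b of 6 (81bpm 6/8) — PASS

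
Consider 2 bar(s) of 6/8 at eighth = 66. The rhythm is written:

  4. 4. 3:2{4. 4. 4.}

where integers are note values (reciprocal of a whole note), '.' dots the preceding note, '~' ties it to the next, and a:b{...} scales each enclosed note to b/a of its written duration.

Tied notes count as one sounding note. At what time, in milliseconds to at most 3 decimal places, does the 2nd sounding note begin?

1. 0.0ms @ 0 + 2727.273ms (3)
2. 2727.273ms @ 3 + 2727.273ms (3)
3. 5454.545ms @ 6 + 1818.182ms (2)
4. 7272.727ms @ 8 + 1818.182ms (2)
5. 9090.909ms @ 10 + 1818.182ms (2)

note 2 onset = 3b = 2727.273ms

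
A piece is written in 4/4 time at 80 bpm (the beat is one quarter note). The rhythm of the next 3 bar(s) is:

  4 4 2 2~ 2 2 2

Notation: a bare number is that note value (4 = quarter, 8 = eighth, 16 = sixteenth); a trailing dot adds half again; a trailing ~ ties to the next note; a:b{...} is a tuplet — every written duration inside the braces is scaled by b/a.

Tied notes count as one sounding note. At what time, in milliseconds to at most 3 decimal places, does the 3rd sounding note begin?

note 3 onset = 2b = 1500.0ms

1. 0.0ms @ 0 + 750.0ms (1)
2. 750.0ms @ 1 + 750.0ms (1)
3. 1500.0ms @ 2 + 1500.0ms (2)
4. 3000.0ms @ 4 + 3000.0ms (4)
5. 6000.0ms @ 8 + 1500.0ms (2)
6. 7500.0ms @ 10 + 1500.0ms (2)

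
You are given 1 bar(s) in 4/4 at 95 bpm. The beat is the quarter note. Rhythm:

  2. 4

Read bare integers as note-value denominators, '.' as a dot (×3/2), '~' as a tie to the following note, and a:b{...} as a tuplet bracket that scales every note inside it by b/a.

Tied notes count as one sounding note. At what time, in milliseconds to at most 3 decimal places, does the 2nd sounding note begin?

note 2 onset = 3b = 1894.737ms

1. 0.0ms @ 0 + 1894.737ms (3)
2. 1894.737ms @ 3 + 631.579ms (1)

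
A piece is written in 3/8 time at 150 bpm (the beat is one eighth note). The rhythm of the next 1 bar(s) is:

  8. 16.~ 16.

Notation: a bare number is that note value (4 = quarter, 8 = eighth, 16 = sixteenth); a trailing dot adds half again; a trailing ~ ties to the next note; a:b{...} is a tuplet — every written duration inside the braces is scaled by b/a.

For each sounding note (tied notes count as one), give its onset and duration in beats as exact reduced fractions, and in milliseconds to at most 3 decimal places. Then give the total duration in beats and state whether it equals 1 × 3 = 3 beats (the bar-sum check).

1) 0.0ms=0b +600.0ms=3/2b
2) 600.0ms=3/2b +600.0ms=3/2b
Σ=3b of 3 (150bpm 3/8) — PASS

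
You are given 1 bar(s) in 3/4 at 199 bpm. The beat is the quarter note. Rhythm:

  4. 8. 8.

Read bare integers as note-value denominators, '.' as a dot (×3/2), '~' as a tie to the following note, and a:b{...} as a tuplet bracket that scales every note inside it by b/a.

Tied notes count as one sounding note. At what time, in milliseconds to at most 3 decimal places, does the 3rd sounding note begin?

note 3 onset = 9/4b = 678.392ms

1. 0.0ms @ 0 + 452.261ms (3/2)
2. 452.261ms @ 3/2 + 226.131ms (3/4)
3. 678.392ms @ 9/4 + 226.131ms (3/4)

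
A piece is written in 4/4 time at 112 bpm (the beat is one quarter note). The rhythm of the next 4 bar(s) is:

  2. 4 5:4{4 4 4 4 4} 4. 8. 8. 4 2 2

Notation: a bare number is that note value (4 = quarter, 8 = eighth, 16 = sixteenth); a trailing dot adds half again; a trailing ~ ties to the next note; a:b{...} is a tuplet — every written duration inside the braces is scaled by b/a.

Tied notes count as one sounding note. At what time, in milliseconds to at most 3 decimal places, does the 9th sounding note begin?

1. 0.0ms @ 0 + 1607.143ms (3)
2. 1607.143ms @ 3 + 535.714ms (1)
3. 2142.857ms @ 4 + 428.571ms (4/5)
4. 2571.429ms @ 24/5 + 428.571ms (4/5)
5. 3000.0ms @ 28/5 + 428.571ms (4/5)
6. 3428.571ms @ 32/5 + 428.571ms (4/5)
7. 3857.143ms @ 36/5 + 428.571ms (4/5)
8. 4285.714ms @ 8 + 803.571ms (3/2)
9. 5089.286ms @ 19/2 + 401.786ms (3/4)
10. 5491.071ms @ 41/4 + 401.786ms (3/4)
11. 5892.857ms @ 11 + 535.714ms (1)
12. 6428.571ms @ 12 + 1071.429ms (2)
13. 7500.0ms @ 14 + 1071.429ms (2)

note 9 onset = 19/2b = 5089.286ms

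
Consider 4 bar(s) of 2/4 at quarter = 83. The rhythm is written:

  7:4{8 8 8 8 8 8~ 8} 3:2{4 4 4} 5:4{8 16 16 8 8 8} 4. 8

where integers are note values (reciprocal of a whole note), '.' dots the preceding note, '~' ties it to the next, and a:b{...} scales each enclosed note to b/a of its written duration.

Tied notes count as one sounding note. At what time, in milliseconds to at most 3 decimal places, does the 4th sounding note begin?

note 4 onset = 6/7b = 619.621ms

1. 0.0ms @ 0 + 206.54ms (2/7)
2. 206.54ms @ 2/7 + 206.54ms (2/7)
3. 413.081ms @ 4/7 + 206.54ms (2/7)
4. 619.621ms @ 6/7 + 206.54ms (2/7)
5. 826.162ms @ 8/7 + 206.54ms (2/7)
6. 1032.702ms @ 10/7 + 413.081ms (4/7)
7. 1445.783ms @ 2 + 481.928ms (2/3)
8. 1927.711ms @ 8/3 + 481.928ms (2/3)
9. 2409.639ms @ 10/3 + 481.928ms (2/3)
10. 2891.566ms @ 4 + 289.157ms (2/5)
11. 3180.723ms @ 22/5 + 144.578ms (1/5)
12. 3325.301ms @ 23/5 + 144.578ms (1/5)
13. 3469.88ms @ 24/5 + 289.157ms (2/5)
14. 3759.036ms @ 26/5 + 289.157ms (2/5)
15. 4048.193ms @ 28/5 + 289.157ms (2/5)
16. 4337.349ms @ 6 + 1084.337ms (3/2)
17. 5421.687ms @ 15/2 + 361.446ms (1/2)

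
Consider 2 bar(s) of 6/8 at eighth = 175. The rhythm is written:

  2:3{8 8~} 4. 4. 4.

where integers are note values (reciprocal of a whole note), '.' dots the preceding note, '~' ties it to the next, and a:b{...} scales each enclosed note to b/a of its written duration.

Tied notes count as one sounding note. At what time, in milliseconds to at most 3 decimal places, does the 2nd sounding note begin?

1. 0.0ms @ 0 + 514.286ms (3/2)
2. 514.286ms @ 3/2 + 1542.857ms (9/2)
3. 2057.143ms @ 6 + 1028.571ms (3)
4. 3085.714ms @ 9 + 1028.571ms (3)

note 2 onset = 3/2b = 514.286ms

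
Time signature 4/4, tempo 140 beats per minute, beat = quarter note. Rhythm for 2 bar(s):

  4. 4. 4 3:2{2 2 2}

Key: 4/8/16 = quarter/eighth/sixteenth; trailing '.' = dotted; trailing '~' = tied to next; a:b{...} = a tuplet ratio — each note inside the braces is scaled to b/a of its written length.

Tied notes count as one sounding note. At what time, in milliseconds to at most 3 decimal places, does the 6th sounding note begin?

note 6 onset = 20/3b = 2857.143ms

1. 0.0ms @ 0 + 642.857ms (3/2)
2. 642.857ms @ 3/2 + 642.857ms (3/2)
3. 1285.714ms @ 3 + 428.571ms (1)
4. 1714.286ms @ 4 + 571.429ms (4/3)
5. 2285.714ms @ 16/3 + 571.429ms (4/3)
6. 2857.143ms @ 20/3 + 571.429ms (4/3)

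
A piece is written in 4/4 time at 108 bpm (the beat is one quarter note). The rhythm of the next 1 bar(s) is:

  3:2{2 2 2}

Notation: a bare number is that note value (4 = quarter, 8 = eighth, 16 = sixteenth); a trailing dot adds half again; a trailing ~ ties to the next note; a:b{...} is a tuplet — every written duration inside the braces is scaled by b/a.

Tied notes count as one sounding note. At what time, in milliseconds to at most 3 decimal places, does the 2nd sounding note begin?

note 2 onset = 4/3b = 740.741ms

1. 0.0ms @ 0 + 740.741ms (4/3)
2. 740.741ms @ 4/3 + 740.741ms (4/3)
3. 1481.481ms @ 8/3 + 740.741ms (4/3)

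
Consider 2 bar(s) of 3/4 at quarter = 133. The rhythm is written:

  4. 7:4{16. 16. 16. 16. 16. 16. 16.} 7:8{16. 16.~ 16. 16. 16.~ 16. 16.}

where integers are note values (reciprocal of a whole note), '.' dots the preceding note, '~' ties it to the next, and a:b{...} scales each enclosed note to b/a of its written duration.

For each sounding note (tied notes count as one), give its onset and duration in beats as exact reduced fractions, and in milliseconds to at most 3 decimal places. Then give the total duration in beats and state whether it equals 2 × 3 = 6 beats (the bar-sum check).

1) 0.0ms=0b +676.692ms=3/2b
2) 676.692ms=3/2b +96.67ms=3/14b
3) 773.362ms=12/7b +96.67ms=3/14b
4) 870.032ms=27/14b +96.67ms=3/14b
5) 966.702ms=15/7b +96.67ms=3/14b
6) 1063.373ms=33/14b +96.67ms=3/14b
7) 1160.043ms=18/7b +96.67ms=3/14b
8) 1256.713ms=39/14b +96.67ms=3/14b
9) 1353.383ms=3b +193.34ms=3/7b
10) 1546.724ms=24/7b +386.681ms=6/7b
11) 1933.405ms=30/7b +193.34ms=3/7b
12) 2126.745ms=33/7b +386.681ms=6/7b
13) 2513.426ms=39/7b +193.34ms=3/7b
Σ=6b of 6 (133bpm 3/4) — PASS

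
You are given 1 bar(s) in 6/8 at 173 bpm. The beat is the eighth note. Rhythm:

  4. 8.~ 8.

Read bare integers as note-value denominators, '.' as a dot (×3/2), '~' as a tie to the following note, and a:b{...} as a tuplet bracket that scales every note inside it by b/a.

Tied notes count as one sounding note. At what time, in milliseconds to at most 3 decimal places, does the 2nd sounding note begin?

note 2 onset = 3b = 1040.462ms

1. 0.0ms @ 0 + 1040.462ms (3)
2. 1040.462ms @ 3 + 1040.462ms (3)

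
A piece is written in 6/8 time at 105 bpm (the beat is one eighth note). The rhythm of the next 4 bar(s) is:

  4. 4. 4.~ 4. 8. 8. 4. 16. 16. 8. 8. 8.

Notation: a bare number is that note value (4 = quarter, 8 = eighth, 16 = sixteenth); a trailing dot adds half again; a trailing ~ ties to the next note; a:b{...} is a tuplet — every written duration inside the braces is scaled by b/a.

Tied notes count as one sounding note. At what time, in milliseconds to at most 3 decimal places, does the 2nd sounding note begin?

1. 0.0ms @ 0 + 1714.286ms (3)
2. 1714.286ms @ 3 + 1714.286ms (3)
3. 3428.571ms @ 6 + 3428.571ms (6)
4. 6857.143ms @ 12 + 857.143ms (3/2)
5. 7714.286ms @ 27/2 + 857.143ms (3/2)
6. 8571.429ms @ 15 + 1714.286ms (3)
7. 10285.714ms @ 18 + 428.571ms (3/4)
8. 10714.286ms @ 75/4 + 428.571ms (3/4)
9. 11142.857ms @ 39/2 + 857.143ms (3/2)
10. 12000.0ms @ 21 + 857.143ms (3/2)
11. 12857.143ms @ 45/2 + 857.143ms (3/2)

note 2 onset = 3b = 1714.286ms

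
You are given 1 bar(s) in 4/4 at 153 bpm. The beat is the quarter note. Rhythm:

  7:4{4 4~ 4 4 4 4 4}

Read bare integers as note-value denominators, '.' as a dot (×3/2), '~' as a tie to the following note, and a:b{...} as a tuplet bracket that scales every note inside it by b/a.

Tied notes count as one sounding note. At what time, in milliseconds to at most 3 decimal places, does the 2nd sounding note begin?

1. 0.0ms @ 0 + 224.09ms (4/7)
2. 224.09ms @ 4/7 + 448.179ms (8/7)
3. 672.269ms @ 12/7 + 224.09ms (4/7)
4. 896.359ms @ 16/7 + 224.09ms (4/7)
5. 1120.448ms @ 20/7 + 224.09ms (4/7)
6. 1344.538ms @ 24/7 + 224.09ms (4/7)

note 2 onset = 4/7b = 224.09ms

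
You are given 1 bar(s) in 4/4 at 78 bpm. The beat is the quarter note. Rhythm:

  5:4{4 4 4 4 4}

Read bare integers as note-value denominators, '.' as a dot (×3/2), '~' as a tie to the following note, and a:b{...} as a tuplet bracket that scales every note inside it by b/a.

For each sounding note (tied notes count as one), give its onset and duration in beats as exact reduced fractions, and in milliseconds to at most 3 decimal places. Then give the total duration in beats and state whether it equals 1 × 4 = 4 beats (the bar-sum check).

1) 0.0ms=0b +615.385ms=4/5b
2) 615.385ms=4/5b +615.385ms=4/5b
3) 1230.769ms=8/5b +615.385ms=4/5b
4) 1846.154ms=12/5b +615.385ms=4/5b
5) 2461.538ms=16/5b +615.385ms=4/5b
Σ=4b of 4 (78bpm 4/4) — PASS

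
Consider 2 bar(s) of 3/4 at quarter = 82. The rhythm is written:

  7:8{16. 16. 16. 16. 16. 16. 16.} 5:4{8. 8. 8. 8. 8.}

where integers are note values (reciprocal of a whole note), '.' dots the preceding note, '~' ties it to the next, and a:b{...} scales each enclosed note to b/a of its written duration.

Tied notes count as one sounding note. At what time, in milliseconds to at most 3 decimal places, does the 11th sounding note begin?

note 11 onset = 24/5b = 3512.195ms

1. 0.0ms @ 0 + 313.589ms (3/7)
2. 313.589ms @ 3/7 + 313.589ms (3/7)
3. 627.178ms @ 6/7 + 313.589ms (3/7)
4. 940.767ms @ 9/7 + 313.589ms (3/7)
5. 1254.355ms @ 12/7 + 313.589ms (3/7)
6. 1567.944ms @ 15/7 + 313.589ms (3/7)
7. 1881.533ms @ 18/7 + 313.589ms (3/7)
8. 2195.122ms @ 3 + 439.024ms (3/5)
9. 2634.146ms @ 18/5 + 439.024ms (3/5)
10. 3073.171ms @ 21/5 + 439.024ms (3/5)
11. 3512.195ms @ 24/5 + 439.024ms (3/5)
12. 3951.22ms @ 27/5 + 439.024ms (3/5)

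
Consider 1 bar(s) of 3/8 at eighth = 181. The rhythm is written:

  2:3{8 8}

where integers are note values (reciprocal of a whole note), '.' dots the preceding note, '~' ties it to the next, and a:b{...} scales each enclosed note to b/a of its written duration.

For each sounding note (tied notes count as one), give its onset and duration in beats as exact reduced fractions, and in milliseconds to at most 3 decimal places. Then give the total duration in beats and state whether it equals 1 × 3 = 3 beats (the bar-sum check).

1) 0.0ms=0b +497.238ms=3/2b
2) 497.238ms=3/2b +497.238ms=3/2b
Σ=3b of 3 (181bpm 3/8) — PASS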